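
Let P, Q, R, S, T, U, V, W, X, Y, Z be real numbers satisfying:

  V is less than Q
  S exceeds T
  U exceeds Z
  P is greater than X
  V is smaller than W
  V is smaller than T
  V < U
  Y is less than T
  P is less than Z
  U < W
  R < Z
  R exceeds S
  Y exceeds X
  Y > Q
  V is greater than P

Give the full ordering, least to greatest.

X < P < V < Q < Y < T < S < R < Z < U < W

Each adjacent pair is fixed by a given relation: X < P; P < V; V < Q; Q < Y; Y < T; T < S; S < R; R < Z; Z < U; U < W. Chaining them end to end gives the full order.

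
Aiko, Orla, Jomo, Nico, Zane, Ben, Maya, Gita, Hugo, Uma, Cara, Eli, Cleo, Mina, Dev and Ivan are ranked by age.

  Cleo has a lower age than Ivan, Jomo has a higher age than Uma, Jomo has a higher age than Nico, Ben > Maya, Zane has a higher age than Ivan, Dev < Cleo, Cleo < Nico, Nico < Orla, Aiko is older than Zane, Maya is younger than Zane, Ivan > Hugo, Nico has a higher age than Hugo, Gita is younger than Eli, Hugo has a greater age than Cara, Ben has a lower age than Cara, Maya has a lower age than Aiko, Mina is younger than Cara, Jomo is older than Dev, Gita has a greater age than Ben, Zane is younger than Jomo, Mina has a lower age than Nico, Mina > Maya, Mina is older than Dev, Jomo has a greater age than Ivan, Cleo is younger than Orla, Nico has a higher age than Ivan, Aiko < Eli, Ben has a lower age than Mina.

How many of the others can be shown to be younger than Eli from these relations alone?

Directly below Eli: Gita, Aiko.
One step further: Maya, Ben, Zane (5 so far).
One step further: Ivan (6 so far).
One step further: Cleo, Hugo (8 so far).
One step further: Dev, Cara (10 so far).
One step further: Mina (11 so far).
Nothing else is reachable below Eli; 11 in all.

11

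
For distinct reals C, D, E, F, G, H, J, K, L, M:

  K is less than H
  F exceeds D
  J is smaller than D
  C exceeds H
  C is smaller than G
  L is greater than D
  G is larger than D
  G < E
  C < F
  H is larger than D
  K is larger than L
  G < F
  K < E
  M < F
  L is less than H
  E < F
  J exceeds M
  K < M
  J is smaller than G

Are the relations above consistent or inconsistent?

inconsistent

Chaining the given relations yields K < M < J < D < L, so K < L. But one relation states L < K. These cannot both hold.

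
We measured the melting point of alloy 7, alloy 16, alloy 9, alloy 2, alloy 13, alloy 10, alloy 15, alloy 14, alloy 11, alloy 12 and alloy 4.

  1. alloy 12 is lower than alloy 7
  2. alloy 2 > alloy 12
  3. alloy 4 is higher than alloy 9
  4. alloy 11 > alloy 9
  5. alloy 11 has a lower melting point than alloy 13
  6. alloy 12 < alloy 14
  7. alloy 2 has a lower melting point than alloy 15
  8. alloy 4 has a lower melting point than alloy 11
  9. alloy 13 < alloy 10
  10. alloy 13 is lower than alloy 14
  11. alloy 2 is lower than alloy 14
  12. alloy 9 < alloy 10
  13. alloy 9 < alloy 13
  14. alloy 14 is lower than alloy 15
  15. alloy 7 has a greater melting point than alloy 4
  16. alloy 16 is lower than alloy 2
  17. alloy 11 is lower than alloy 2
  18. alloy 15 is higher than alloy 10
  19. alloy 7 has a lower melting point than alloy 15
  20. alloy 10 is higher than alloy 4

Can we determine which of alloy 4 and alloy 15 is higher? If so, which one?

alloy 15

Link the given pairs in sequence: alloy 4 < alloy 11; alloy 11 < alloy 2; alloy 2 < alloy 14; alloy 14 < alloy 15.
Chaining these gives alloy 4 < alloy 11 < alloy 2 < alloy 14 < alloy 15.
So alloy 15 is higher.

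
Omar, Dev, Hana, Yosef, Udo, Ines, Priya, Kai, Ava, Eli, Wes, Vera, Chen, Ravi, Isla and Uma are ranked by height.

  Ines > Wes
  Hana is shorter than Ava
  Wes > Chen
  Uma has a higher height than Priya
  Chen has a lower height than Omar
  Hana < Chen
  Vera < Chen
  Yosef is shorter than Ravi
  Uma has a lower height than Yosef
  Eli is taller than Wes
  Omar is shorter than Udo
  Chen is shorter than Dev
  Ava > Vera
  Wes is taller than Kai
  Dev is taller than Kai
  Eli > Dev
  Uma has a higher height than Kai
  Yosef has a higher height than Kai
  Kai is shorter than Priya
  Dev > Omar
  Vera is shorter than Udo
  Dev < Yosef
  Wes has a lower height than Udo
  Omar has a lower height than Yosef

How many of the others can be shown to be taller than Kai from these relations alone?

From Kai the given relations immediately reach Wes, Dev, Priya, Uma, Yosef.
From those, Ines, Udo, Ravi, Eli — 9 in total.
No other element is forced above Kai by the given relations, so the count is 9.

9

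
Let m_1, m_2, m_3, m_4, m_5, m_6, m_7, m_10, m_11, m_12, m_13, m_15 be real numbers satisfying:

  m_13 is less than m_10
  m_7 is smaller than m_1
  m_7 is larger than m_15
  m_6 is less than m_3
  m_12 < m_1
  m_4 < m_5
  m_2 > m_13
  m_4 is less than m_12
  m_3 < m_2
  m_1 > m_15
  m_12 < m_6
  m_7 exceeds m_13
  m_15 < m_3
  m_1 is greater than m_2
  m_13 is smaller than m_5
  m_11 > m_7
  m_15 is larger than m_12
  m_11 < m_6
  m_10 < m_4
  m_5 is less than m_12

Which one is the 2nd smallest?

The consecutive relations fix a unique order: m_13 < m_10 < m_4 < m_5 < m_12 < m_15 < m_7 < m_11 < m_6 < m_3 < m_2 < m_1.
The 2nd smallest is m_10.

m_10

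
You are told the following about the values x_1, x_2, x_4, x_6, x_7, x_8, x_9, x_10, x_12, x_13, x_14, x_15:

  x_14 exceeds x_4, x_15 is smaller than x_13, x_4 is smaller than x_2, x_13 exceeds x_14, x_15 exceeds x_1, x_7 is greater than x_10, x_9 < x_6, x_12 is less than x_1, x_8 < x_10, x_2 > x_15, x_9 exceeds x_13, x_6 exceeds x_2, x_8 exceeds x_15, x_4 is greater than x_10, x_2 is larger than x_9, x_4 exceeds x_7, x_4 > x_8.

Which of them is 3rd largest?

x_9

The consecutive relations fix a unique order: x_12 < x_1 < x_15 < x_8 < x_10 < x_7 < x_4 < x_14 < x_13 < x_9 < x_2 < x_6.
The 3rd largest is x_9.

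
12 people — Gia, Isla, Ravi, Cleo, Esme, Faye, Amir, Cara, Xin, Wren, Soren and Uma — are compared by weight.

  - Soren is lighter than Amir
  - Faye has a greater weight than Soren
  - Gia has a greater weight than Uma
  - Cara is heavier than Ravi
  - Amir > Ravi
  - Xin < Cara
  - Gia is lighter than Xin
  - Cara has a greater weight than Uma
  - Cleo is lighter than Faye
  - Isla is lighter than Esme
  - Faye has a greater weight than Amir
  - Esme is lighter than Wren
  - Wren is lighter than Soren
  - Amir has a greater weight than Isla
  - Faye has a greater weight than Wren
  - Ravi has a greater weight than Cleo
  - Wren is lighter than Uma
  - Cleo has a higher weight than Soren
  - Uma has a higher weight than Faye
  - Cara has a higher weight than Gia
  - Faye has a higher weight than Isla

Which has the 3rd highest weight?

Piecing the relations together gives one ordering: Isla < Esme < Wren < Soren < Cleo < Ravi < Amir < Faye < Uma < Gia < Xin < Cara.
The 3rd largest is Gia.

Gia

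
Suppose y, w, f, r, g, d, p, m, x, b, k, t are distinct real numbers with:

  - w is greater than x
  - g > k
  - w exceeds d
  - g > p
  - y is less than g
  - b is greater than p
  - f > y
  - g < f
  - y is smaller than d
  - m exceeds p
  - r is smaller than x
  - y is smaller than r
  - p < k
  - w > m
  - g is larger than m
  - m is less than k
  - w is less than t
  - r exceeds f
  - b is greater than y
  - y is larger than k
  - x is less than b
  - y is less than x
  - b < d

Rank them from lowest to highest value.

p < m < k < y < g < f < r < x < b < d < w < t

Nothing is placed below p, so it is least; from there p < m; m < k; k < y; y < g; g < f; f < r; r < x; x < b; b < d; d < w; w < t, each given directly.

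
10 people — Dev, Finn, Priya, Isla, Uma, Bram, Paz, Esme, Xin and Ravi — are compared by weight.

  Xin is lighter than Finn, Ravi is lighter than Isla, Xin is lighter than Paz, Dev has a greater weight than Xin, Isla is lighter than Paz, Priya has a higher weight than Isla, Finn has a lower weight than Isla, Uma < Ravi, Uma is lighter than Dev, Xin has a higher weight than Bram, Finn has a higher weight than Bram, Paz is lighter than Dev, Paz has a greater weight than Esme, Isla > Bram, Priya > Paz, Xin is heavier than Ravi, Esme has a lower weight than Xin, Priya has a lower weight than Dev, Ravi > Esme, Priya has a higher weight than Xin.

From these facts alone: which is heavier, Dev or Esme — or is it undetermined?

Dev

Esme < Ravi and Ravi < Xin give Esme < Xin.
With Xin < Finn: Esme < Ravi < Xin < Finn.
With Finn < Isla: Esme < Ravi < Xin < Finn < Isla.
Then Isla < Paz extends the chain to Paz.
With Paz < Priya: Esme < Ravi < Xin < Finn < Isla < Paz < Priya.
Then Priya < Dev extends the chain to Dev.
So Dev is heavier.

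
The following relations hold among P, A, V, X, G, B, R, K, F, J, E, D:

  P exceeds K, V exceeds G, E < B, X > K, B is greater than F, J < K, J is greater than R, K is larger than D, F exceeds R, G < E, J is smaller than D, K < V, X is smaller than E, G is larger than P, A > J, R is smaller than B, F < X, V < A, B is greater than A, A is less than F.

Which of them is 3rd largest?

X

The consecutive relations fix a unique order: R < J < D < K < P < G < V < A < F < X < E < B.
The 3rd largest is X.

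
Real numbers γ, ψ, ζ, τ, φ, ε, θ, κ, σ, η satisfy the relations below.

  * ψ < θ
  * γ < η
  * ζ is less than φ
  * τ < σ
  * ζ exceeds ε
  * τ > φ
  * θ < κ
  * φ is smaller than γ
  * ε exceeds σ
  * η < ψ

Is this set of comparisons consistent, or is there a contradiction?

We have φ < τ stated directly, yet also τ < σ < ε < ζ < φ by chaining the others — so τ < φ. Contradiction.

inconsistent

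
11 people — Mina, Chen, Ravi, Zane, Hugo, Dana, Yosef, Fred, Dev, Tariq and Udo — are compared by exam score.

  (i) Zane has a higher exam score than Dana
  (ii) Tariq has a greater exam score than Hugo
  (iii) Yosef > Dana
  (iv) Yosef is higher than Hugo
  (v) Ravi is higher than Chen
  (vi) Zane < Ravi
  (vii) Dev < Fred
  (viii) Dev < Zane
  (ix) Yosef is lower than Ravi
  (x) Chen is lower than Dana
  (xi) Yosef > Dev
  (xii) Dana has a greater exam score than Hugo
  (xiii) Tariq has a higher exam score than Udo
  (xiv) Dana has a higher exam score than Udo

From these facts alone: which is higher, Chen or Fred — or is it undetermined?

undetermined

Following every chain through Chen: above Chen we get Dana, Zane, Yosef, Ravi.
Fred is not reached, and no chain runs the other way from Fred to Chen.
So the given relations leave the order of Chen and Fred undetermined.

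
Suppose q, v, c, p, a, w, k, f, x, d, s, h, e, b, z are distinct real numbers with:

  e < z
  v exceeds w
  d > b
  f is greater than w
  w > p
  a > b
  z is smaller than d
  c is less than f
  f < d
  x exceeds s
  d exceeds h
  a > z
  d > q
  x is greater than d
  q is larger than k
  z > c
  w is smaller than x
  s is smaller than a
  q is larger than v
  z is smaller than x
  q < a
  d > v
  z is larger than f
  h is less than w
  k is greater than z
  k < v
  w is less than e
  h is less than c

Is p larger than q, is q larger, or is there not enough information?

p < w < e < z < k < v < q, by transitivity through w, e, z, k, v.
So q is larger.

q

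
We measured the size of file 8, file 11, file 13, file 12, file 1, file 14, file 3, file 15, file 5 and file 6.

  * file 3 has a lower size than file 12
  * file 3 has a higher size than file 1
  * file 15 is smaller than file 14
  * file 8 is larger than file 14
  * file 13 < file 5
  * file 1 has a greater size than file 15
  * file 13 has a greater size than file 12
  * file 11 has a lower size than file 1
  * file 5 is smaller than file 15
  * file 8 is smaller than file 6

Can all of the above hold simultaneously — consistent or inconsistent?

inconsistent

Chaining the given relations yields file 1 < file 3 < file 12 < file 13 < file 5 < file 15, so file 1 < file 15. But one relation states file 15 < file 1. These cannot both hold.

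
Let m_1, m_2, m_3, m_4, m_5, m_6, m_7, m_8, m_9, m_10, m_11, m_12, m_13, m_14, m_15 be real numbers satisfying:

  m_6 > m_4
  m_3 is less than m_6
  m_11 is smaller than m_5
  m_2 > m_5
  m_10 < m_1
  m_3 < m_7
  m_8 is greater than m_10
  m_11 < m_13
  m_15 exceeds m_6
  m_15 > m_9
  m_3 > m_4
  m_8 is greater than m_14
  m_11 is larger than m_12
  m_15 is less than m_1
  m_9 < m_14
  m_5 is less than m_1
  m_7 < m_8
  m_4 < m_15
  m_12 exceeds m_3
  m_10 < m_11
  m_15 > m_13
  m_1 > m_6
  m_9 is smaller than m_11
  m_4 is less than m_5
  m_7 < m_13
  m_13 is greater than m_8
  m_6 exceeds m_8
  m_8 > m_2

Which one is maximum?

m_4 is not greatest since m_4 < m_5; m_9 is not greatest since m_9 < m_14; m_14 is not greatest since m_14 < m_8; m_3 is not greatest since m_3 < m_12; m_10 is not greatest since m_10 < m_1; m_7 is not greatest since m_7 < m_8; m_12 is not greatest since m_12 < m_11; m_11 is not greatest since m_11 < m_13; m_5 is not greatest since m_5 < m_2; m_2 is not greatest since m_2 < m_8; m_8 is not greatest since m_8 < m_13; m_6 is not greatest since m_6 < m_1; m_13 is not greatest since m_13 < m_15; m_15 is not greatest since m_15 < m_1.
Only m_1 has nothing above it, so m_1 is the maximum.

m_1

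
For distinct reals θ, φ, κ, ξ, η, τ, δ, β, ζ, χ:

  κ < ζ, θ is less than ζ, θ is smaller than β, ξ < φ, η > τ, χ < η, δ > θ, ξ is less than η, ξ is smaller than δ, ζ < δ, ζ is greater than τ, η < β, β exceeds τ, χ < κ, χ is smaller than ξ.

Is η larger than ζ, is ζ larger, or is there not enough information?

Following every chain through η: above η we get β; below η we get χ, τ, ξ.
ζ is not reached, and no chain runs the other way from ζ to η.
So the given relations leave the order of η and ζ undetermined.

undetermined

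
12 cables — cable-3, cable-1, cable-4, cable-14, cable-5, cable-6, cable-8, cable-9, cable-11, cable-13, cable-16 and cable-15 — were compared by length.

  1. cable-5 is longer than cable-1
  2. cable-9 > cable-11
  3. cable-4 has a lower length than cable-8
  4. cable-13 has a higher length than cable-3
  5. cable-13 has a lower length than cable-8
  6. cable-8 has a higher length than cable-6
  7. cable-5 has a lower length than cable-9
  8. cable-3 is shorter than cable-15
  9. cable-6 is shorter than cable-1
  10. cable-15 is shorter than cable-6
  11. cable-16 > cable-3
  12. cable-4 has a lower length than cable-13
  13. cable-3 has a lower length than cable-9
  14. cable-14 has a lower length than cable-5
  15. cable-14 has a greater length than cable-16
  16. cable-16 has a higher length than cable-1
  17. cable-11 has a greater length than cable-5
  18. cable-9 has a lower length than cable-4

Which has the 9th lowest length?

cable-9

Piecing the relations together gives one ordering: cable-3 < cable-15 < cable-6 < cable-1 < cable-16 < cable-14 < cable-5 < cable-11 < cable-9 < cable-4 < cable-13 < cable-8.
Counting 9 from the smallest end gives cable-9.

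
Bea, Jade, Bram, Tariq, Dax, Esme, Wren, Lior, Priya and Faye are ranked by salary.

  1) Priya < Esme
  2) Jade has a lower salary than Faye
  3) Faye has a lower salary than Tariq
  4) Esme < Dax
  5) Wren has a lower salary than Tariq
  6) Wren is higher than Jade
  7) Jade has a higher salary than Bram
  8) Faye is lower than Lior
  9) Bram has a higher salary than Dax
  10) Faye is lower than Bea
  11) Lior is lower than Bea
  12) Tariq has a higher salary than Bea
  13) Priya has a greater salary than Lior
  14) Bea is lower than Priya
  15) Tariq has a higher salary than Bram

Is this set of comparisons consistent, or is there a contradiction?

inconsistent

We have Jade < Faye stated directly, yet also Faye < Lior < Bea < Priya < Esme < Dax < Bram < Jade by chaining the others — so Faye < Jade. Contradiction.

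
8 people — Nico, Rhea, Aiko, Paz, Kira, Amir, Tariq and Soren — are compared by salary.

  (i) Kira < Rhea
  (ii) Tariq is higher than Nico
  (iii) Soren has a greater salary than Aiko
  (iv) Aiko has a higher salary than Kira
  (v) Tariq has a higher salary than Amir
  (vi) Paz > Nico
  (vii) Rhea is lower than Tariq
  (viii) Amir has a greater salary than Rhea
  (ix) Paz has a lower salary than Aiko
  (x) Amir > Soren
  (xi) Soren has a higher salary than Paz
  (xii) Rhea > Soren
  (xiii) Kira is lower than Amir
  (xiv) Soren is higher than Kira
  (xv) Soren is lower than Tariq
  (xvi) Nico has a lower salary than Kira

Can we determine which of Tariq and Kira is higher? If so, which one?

Kira < Aiko and Aiko < Soren give Kira < Soren.
With Soren < Rhea: Kira < Aiko < Soren < Rhea.
With Rhea < Amir: Kira < Aiko < Soren < Rhea < Amir.
Then Amir < Tariq extends the chain to Tariq.
So Tariq is higher.

Tariq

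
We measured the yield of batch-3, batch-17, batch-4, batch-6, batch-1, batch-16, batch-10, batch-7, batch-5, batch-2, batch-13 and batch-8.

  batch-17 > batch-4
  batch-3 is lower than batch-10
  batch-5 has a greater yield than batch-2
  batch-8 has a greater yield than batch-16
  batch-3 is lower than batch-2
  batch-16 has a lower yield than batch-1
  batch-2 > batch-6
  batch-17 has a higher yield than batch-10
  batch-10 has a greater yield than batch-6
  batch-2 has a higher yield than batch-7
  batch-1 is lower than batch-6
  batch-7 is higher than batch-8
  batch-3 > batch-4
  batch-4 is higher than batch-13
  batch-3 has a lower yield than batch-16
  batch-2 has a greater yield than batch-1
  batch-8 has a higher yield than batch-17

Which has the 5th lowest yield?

Chaining the given pairs: batch-13 < batch-4 < batch-3 < batch-16 < batch-1 < batch-6 < batch-10 < batch-17 < batch-8 < batch-7 < batch-2 < batch-5.
The 5th smallest is batch-1.

batch-1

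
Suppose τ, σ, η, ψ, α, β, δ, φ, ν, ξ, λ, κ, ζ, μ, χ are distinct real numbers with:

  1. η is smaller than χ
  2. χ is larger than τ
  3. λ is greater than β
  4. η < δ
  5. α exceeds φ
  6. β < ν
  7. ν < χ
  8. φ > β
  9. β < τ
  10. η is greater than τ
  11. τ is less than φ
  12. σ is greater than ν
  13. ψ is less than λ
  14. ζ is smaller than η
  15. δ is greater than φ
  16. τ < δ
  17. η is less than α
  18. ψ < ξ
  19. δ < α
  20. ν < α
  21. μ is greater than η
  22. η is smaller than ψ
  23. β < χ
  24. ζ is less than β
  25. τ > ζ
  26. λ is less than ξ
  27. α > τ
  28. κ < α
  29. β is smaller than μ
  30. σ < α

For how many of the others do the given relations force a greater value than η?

From η the given relations immediately reach ψ, χ, δ, α, μ.
From those, λ, ξ — 7 in total.
Nothing else is reachable above η; 7 in all.

7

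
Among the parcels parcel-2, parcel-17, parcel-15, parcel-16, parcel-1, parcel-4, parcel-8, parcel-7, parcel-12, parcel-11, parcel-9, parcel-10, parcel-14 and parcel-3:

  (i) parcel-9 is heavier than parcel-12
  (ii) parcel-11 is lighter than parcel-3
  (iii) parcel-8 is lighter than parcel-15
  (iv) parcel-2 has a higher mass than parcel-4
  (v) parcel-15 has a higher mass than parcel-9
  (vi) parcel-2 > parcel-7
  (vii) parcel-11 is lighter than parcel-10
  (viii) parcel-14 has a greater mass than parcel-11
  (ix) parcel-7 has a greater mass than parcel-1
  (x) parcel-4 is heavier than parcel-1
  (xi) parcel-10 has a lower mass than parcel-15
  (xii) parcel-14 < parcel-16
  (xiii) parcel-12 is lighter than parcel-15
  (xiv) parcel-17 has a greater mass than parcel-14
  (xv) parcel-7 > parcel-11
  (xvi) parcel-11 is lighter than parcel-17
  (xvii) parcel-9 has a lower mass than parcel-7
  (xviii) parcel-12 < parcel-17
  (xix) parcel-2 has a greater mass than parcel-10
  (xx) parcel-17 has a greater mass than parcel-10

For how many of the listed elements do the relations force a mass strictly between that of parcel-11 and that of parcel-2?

Chaining upward from parcel-11 reaches: parcel-10, parcel-14, parcel-17, parcel-16, parcel-3, parcel-7, parcel-15.
Chaining downward from parcel-2 reaches: parcel-1, parcel-12, parcel-10, parcel-9, parcel-4, parcel-7.
Strictly between parcel-11 and parcel-2 are those in both lists: parcel-10, parcel-7 — 2 elements.

2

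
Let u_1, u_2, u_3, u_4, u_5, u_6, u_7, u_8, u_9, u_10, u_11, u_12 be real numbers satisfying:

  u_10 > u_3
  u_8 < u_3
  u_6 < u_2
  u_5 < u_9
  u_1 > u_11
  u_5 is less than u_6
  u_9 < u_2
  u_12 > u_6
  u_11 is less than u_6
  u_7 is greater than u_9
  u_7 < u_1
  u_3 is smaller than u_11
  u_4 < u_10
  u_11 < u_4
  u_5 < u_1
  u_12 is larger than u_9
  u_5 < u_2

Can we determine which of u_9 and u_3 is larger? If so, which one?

undetermined

Following every chain through u_3: above u_3 we get u_11, u_6, u_4, u_10, u_2, u_12, u_1; below u_3 we get u_8.
u_9 is not reached, and no chain runs the other way from u_9 to u_3.
So the given relations leave the order of u_3 and u_9 undetermined.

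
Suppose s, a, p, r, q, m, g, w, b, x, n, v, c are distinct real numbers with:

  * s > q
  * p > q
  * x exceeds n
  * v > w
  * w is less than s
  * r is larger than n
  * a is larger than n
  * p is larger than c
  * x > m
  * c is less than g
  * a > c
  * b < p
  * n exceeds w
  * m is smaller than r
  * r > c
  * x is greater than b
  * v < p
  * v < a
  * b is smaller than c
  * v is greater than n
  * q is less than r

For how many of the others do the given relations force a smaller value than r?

6

The elements the relations force below r are q, b, w, n, c, m — no chain reaches any other.
That is 6.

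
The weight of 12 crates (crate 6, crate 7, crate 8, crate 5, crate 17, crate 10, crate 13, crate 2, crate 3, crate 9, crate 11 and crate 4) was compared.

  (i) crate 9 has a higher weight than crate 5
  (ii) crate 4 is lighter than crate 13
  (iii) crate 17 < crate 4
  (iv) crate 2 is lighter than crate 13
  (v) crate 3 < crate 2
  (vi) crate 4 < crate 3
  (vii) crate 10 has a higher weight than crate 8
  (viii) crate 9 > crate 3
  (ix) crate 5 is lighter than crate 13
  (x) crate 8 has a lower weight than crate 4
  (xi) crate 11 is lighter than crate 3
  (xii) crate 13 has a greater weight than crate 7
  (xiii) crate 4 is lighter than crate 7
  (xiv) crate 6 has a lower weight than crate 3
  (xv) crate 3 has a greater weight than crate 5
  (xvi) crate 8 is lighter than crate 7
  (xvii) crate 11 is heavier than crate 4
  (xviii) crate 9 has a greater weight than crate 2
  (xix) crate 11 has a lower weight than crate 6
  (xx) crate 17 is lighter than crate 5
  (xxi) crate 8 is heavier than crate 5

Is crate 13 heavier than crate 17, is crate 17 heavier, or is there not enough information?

Link the given pairs in sequence: crate 17 < crate 5; crate 5 < crate 8; crate 8 < crate 4; crate 4 < crate 11; crate 11 < crate 6; crate 6 < crate 3; crate 3 < crate 2; crate 2 < crate 13.
Chaining these gives crate 17 < crate 5 < crate 8 < crate 4 < crate 11 < crate 6 < crate 3 < crate 2 < crate 13.
So crate 13 is heavier.

crate 13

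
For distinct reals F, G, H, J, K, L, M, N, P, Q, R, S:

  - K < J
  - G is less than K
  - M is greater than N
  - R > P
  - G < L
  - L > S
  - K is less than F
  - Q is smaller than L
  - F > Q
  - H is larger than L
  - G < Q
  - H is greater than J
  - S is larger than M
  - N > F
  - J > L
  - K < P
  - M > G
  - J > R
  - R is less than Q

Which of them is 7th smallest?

N

The consecutive relations fix a unique order: G < K < P < R < Q < F < N < M < S < L < J < H.
The 7th smallest is N.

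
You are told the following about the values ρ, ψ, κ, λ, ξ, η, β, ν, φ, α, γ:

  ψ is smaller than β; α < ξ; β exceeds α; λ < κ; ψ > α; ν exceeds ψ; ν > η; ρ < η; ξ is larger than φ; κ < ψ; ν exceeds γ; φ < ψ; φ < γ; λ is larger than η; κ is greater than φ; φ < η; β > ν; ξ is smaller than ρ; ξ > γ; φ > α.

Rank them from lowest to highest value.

Each adjacent pair is fixed by a given relation: α < φ; φ < γ; γ < ξ; ξ < ρ; ρ < η; η < λ; λ < κ; κ < ψ; ψ < ν; ν < β. Chaining them end to end gives the full order.

α < φ < γ < ξ < ρ < η < λ < κ < ψ < ν < β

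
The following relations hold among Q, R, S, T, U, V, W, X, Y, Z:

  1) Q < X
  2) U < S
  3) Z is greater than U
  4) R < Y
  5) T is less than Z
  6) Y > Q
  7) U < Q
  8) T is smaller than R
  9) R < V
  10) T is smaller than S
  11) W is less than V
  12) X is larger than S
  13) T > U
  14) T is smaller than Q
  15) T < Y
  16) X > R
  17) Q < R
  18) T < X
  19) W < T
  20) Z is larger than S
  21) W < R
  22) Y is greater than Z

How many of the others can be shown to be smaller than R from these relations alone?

From R the given relations immediately reach W, T, Q.
From those, U — 4 in total.
No other element is forced below R by the given relations, so the count is 4.

4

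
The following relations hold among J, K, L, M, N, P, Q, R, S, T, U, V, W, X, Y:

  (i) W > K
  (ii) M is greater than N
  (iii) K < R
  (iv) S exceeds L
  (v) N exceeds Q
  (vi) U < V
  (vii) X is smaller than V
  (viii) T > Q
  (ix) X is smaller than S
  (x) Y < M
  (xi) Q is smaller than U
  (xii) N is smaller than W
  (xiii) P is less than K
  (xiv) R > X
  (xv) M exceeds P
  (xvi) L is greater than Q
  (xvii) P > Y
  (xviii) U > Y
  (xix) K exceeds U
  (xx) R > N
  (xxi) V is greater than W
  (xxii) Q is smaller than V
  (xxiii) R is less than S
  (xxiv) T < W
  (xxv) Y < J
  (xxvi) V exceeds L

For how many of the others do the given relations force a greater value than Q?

Directly above Q: U, L, N, T, V.
One step further: K, R, S, M, W (10 so far).
Nothing else is reachable above Q; 10 in all.

10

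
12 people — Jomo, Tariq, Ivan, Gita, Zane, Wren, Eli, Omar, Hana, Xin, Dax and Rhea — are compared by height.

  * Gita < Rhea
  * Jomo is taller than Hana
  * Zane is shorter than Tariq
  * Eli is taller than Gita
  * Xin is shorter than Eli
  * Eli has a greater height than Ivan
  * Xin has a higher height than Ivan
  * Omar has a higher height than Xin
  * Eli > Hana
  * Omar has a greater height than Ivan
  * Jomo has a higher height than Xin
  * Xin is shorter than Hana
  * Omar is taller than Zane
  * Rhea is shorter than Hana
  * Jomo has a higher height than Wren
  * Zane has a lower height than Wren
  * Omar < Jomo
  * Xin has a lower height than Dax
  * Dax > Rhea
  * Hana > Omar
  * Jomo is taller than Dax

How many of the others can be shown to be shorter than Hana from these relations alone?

6

From Hana the given relations immediately reach Xin, Rhea, Omar.
From those, Zane, Gita, Ivan — 6 in total.
Nothing else is reachable below Hana; 6 in all.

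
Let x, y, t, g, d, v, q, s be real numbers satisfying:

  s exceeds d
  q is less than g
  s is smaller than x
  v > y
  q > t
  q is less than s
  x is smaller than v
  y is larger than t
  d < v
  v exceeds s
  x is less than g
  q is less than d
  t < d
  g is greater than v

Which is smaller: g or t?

t < q and q < d give t < d.
With d < s: t < q < d < s.
Then s < x extends the chain to x.
Then x < v extends the chain to v.
With v < g: t < q < d < s < x < v < g.
So t < g; t is the smaller of the two.

t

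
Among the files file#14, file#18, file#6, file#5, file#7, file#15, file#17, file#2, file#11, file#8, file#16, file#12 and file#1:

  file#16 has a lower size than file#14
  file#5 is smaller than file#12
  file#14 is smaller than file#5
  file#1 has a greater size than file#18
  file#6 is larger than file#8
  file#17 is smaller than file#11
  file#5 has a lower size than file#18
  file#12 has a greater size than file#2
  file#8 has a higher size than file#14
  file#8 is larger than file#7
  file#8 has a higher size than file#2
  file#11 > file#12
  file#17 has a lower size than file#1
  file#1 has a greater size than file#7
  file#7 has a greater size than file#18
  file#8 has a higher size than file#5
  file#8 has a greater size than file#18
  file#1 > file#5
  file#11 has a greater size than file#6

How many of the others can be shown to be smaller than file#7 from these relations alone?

From file#7 the given relations immediately reach file#18.
From those, file#5 — 2 in total.
From those, file#14 — 3 in total.
From those, file#16 — 4 in total.
Nothing else is reachable below file#7; 4 in all.

4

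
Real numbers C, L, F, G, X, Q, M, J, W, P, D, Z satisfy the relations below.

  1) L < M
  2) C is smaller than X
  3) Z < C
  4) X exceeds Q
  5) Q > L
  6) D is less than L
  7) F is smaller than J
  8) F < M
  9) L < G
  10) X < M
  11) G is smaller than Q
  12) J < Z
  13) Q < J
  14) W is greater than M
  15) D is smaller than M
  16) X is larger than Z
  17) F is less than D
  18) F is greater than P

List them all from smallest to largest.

Nothing is placed below P, so it is least; from there P < F; F < D; D < L; L < G; G < Q; Q < J; J < Z; Z < C; C < X; X < M; M < W, each given directly.

P < F < D < L < G < Q < J < Z < C < X < M < W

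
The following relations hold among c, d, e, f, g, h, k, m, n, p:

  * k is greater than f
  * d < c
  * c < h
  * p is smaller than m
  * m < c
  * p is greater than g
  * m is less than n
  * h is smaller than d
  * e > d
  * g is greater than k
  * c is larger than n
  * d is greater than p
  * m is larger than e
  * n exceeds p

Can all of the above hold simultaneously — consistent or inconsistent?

Chaining the given relations yields d < e < m < n < c < h, so d < h. But one relation states h < d. These cannot both hold.

inconsistent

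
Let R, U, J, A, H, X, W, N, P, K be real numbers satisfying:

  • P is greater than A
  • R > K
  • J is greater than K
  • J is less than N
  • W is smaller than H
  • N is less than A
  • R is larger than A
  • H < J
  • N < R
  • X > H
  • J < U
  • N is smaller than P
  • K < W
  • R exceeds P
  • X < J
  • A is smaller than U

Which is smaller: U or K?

K

Chaining the given relations: K < W < H < X < J < N < A < U.
So K < U; K is the smaller of the two.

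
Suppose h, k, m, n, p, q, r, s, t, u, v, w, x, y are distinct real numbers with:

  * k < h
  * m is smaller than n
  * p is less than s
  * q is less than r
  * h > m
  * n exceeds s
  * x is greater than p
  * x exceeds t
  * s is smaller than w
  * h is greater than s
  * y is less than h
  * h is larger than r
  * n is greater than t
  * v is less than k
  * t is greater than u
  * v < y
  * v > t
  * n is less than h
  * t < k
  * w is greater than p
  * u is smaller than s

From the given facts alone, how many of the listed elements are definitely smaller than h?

From h the given relations immediately reach s, m, r, y, n, k.
From those, u, t, q, p, v — 11 in total.
Nothing else is reachable below h; 11 in all.

11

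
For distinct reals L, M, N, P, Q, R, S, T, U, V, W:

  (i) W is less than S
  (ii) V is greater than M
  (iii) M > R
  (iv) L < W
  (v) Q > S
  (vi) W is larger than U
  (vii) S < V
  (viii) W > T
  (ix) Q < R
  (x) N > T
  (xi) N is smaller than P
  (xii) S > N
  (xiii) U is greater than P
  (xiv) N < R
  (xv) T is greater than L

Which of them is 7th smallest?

Chaining the given pairs: L < T < N < P < U < W < S < Q < R < M < V.
Counting 7 from the smallest end gives S.

S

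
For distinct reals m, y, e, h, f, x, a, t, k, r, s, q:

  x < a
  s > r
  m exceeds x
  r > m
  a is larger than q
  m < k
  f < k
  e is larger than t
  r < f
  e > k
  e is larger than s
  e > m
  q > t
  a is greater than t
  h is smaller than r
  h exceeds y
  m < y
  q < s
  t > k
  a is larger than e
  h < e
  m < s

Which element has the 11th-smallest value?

The consecutive relations fix a unique order: x < m < y < h < r < f < k < t < q < s < e < a.
Counting 11 from the smallest end gives e.

e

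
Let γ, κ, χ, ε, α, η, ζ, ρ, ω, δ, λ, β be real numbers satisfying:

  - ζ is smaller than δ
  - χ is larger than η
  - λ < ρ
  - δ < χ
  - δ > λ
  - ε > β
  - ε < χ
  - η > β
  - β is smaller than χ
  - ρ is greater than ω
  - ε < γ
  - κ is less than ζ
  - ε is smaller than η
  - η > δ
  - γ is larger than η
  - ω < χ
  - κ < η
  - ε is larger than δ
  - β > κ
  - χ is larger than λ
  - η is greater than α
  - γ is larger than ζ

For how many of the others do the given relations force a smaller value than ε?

The elements the relations force below ε are κ, β, ζ, λ, δ — no chain reaches any other.
That is 5.

5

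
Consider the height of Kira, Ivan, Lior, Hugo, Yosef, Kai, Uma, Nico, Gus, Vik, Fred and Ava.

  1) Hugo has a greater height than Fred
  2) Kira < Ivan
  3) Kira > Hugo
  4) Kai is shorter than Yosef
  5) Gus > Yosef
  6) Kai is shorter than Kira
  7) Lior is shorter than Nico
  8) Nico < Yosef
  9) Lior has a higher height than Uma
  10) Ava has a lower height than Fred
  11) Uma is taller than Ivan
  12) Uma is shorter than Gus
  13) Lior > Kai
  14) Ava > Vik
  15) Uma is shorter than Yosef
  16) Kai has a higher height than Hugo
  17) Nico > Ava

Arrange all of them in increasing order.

Nothing is placed below Vik, so it is least; from there Vik < Ava; Ava < Fred; Fred < Hugo; Hugo < Kai; Kai < Kira; Kira < Ivan; Ivan < Uma; Uma < Lior; Lior < Nico; Nico < Yosef; Yosef < Gus, each given directly.

Vik < Ava < Fred < Hugo < Kai < Kira < Ivan < Uma < Lior < Nico < Yosef < Gus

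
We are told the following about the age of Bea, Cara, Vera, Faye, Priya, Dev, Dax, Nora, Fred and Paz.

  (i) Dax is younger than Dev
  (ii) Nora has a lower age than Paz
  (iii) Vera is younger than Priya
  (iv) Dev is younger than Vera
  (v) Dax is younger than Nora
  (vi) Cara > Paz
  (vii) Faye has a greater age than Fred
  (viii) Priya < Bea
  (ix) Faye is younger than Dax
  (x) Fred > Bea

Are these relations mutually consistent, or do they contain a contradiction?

Chaining the given relations yields Dev < Vera < Priya < Bea < Fred < Faye < Dax, so Dev < Dax. But one relation states Dax < Dev. These cannot both hold.

inconsistent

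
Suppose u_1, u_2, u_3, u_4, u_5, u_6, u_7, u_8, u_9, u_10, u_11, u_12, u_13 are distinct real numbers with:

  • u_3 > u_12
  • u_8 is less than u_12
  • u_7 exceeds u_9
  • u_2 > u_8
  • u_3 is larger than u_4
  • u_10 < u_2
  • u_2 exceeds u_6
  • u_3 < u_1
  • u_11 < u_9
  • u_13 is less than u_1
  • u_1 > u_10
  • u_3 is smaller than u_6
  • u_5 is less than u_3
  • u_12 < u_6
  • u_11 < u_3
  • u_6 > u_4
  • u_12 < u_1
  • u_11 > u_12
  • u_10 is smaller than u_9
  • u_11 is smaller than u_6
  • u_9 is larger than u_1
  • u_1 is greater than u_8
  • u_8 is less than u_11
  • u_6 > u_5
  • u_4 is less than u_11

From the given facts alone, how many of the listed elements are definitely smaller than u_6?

6

From u_6 the given relations immediately reach u_5, u_12, u_4, u_11, u_3.
From those, u_8 — 6 in total.
No other element is forced below u_6 by the given relations, so the count is 6.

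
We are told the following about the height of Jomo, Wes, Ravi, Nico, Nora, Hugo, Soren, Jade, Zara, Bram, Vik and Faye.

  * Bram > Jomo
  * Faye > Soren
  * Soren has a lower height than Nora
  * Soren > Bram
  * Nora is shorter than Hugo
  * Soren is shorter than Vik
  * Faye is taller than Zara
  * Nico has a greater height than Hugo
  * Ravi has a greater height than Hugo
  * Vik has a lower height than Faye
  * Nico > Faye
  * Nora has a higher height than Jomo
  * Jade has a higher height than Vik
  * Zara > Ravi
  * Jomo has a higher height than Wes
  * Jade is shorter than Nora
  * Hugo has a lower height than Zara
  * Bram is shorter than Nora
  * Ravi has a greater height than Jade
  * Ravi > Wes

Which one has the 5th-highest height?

Hugo

The consecutive relations fix a unique order: Wes < Jomo < Bram < Soren < Vik < Jade < Nora < Hugo < Ravi < Zara < Faye < Nico.
The 5th largest is Hugo.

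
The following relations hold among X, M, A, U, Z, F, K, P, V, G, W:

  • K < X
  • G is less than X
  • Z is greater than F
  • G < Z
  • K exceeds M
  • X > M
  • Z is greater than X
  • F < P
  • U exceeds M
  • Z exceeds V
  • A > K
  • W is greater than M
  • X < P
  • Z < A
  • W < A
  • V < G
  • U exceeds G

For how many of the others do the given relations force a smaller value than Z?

6

Directly below Z: V, G, F, X.
One step further: M, K (6 so far).
No other element is forced below Z by the given relations, so the count is 6.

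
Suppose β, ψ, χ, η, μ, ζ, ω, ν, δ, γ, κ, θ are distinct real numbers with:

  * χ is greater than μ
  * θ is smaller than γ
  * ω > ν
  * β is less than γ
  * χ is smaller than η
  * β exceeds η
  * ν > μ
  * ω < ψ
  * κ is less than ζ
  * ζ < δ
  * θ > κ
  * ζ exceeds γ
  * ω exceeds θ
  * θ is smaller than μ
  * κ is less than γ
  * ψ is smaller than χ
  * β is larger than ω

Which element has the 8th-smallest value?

The consecutive relations fix a unique order: κ < θ < μ < ν < ω < ψ < χ < η < β < γ < ζ < δ.
The 8th smallest is η.

η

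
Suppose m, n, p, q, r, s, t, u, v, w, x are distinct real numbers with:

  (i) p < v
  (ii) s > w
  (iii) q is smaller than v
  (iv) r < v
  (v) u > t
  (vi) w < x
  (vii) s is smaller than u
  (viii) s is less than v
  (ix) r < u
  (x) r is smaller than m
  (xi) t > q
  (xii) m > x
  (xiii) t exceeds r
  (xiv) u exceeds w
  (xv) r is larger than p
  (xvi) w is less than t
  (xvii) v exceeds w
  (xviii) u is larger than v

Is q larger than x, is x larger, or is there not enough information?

Following every chain through q: above q we get v, t, u.
x is not reached, and no chain runs the other way from x to q.
So the given relations leave the order of q and x undetermined.

undetermined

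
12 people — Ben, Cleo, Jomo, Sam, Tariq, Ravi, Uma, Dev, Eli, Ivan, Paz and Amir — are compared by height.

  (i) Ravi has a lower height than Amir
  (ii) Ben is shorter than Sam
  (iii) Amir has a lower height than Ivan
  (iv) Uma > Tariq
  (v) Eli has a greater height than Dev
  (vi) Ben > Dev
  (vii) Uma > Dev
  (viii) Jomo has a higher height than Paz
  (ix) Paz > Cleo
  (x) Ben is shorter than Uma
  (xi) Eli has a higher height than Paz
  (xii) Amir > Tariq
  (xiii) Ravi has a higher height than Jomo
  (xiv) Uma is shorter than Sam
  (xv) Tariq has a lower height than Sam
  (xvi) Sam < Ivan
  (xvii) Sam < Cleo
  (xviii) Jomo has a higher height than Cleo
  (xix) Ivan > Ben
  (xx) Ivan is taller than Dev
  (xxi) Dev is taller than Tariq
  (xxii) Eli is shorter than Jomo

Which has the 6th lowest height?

The consecutive relations fix a unique order: Tariq < Dev < Ben < Uma < Sam < Cleo < Paz < Eli < Jomo < Ravi < Amir < Ivan.
The 6th smallest is Cleo.

Cleo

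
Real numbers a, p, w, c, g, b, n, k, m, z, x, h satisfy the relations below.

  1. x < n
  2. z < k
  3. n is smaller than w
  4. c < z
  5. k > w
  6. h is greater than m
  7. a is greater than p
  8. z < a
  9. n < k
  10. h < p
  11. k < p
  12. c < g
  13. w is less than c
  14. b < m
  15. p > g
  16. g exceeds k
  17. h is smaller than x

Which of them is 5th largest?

z

The consecutive relations fix a unique order: b < m < h < x < n < w < c < z < k < g < p < a.
Counting 5 from the largest end gives z.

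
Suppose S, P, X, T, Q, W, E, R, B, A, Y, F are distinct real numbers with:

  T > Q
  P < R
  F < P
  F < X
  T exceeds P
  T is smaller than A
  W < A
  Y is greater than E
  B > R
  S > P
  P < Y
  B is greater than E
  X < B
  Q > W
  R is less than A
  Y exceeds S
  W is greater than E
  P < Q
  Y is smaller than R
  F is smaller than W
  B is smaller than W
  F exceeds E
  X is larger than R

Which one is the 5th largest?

Piecing the relations together gives one ordering: E < F < P < S < Y < R < X < B < W < Q < T < A.
Counting 5 from the largest end gives B.

B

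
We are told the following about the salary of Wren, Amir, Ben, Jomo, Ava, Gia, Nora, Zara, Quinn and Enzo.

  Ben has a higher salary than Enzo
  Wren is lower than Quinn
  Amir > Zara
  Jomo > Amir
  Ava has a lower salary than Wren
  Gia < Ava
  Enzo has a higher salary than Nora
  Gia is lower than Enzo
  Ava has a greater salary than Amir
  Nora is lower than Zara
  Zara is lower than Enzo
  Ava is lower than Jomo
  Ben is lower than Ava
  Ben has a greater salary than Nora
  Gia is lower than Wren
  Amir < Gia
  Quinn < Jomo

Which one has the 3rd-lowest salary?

The consecutive relations fix a unique order: Nora < Zara < Amir < Gia < Enzo < Ben < Ava < Wren < Quinn < Jomo.
Counting 3 from the smallest end gives Amir.

Amir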